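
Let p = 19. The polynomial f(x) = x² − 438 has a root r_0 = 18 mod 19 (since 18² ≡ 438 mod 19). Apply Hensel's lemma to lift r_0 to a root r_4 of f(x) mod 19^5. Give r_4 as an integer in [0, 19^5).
r_4 = 1217975 (mod 2476099)

Hensel's recurrence: r_{i+1} = r_i − f(r_i)·(f′(r_i))^{-1} mod 19^{i+2}, with f′(x) = 2x. Iterate:
  r_0 = 18 (mod 19)
  r_1 = 322 (mod 361)
  r_2 = 3932 (mod 6859)
  r_3 = 45086 (mod 130321)
  r_4 = 1217975 (mod 2476099)
Final: r_4 = 1217975, and one checks f(r_4) ≡ 0 mod 19^5.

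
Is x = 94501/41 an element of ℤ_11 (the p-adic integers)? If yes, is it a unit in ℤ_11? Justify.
x ∈ ℤ_11 but not a unit; v_11(x) = 3 > 0

ℤ_11 = {x ∈ ℚ_11 : v_11(x) ≥ 0} and ℤ_11^× = {x ∈ ℤ_11 : v_11(x) = 0}. Here v_11(94501/41) = v_11(num) − v_11(den) = 3; compare against these criteria.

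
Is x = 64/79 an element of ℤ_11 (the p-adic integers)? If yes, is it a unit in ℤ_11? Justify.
x ∈ ℤ_11^× (unit); v_11(x) = 0

ℤ_11 = {x ∈ ℚ_11 : v_11(x) ≥ 0} and ℤ_11^× = {x ∈ ℤ_11 : v_11(x) = 0}. Here v_11(64/79) = v_11(num) − v_11(den) = 0; compare against these criteria.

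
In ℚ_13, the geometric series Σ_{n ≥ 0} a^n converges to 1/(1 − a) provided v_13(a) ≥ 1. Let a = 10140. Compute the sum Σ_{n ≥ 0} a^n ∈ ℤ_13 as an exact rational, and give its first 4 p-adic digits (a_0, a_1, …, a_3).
Σ a^n = 1/(1 − a) = -1/10139;  first 4 digits = (1, 0, 8, 4)

v_13(a) = 2 ≥ 1, so the series converges in ℤ_13 to 1/(1 − a) = 1/(1 − 10140) = -1/10139. Expand this rational in ℤ_13: compute digits iteratively via d_i = x_i mod 13, x_{i+1} = (x_i − d_i)/13. The first 4 digits are (1, 0, 8, 4).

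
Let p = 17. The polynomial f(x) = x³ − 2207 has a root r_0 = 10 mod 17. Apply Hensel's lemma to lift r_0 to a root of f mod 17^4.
r_3 = 59102 (mod 83521)

Hensel: r_{i+1} = r_i − f(r_i)/f′(r_i) mod 17^{i+2}, where f′(x) = 3x². Iterate:
  r_0 = 10 (mod 17)
  r_1 = 146 (mod 289)
  r_2 = 146 (mod 4913)
  r_3 = 59102 (mod 83521)
Final: r = 59102 with f(r) ≡ 0 mod 17^4.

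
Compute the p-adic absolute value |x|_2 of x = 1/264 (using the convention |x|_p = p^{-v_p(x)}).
|1/264|_2 = 8

Step 1 — compute v_2(x) by factoring powers of 2 out of the numerator and denominator: v_2(1/264) = -3. Step 2 — apply |x|_p = p^{-v_p(x)} = 2^{3} = 8.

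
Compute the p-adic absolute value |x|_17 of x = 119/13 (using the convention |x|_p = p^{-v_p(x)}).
|119/13|_17 = 1/17

Step 1 — compute v_17(x) by factoring powers of 17 out of the numerator and denominator: v_17(119/13) = 1. Step 2 — apply |x|_p = p^{-v_p(x)} = 17^{-1} = 1/17.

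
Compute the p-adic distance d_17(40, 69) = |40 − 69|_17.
d_17(40, 69) = 1

Step 1 — x − y = 40 − 69 = -29. Step 2 — v_17(-29) = 0 (factor: -29 = −(17^0 · 29); the sign does not affect v_p). Step 3 — |x − y|_17 = 17^{0} = 1.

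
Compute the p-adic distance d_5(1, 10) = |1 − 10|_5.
d_5(1, 10) = 1

Step 1 — x − y = 1 − 10 = -9. Step 2 — v_5(-9) = 0 (factor: -9 = −(5^0 · 9); the sign does not affect v_p). Step 3 — |x − y|_5 = 5^{0} = 1.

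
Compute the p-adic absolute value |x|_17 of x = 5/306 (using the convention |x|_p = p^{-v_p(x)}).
|5/306|_17 = 17

Step 1 — compute v_17(x) by factoring powers of 17 out of the numerator and denominator: v_17(5/306) = -1. Step 2 — apply |x|_p = p^{-v_p(x)} = 17^{1} = 17.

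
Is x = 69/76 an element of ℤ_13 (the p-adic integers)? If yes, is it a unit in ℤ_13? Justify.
x ∈ ℤ_13^× (unit); v_13(x) = 0

ℤ_13 = {x ∈ ℚ_13 : v_13(x) ≥ 0} and ℤ_13^× = {x ∈ ℤ_13 : v_13(x) = 0}. Here v_13(69/76) = v_13(num) − v_13(den) = 0; compare against these criteria.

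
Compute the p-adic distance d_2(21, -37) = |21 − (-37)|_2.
d_2(21, -37) = 1/2

Step 1 — x − y = 21 − (-37) = 58. Step 2 — v_2(58) = 1 (factor: 58 = (2^1 · 29); the sign does not affect v_p). Step 3 — |x − y|_2 = 2^{-1} = 1/2.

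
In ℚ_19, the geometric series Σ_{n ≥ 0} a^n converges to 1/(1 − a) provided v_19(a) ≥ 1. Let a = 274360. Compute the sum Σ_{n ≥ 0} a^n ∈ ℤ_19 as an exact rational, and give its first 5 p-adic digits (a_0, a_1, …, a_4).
Σ a^n = 1/(1 − a) = -1/274359;  first 5 digits = (1, 0, 0, 2, 2)

v_19(a) = 3 ≥ 1, so the series converges in ℤ_19 to 1/(1 − a) = 1/(1 − 274360) = -1/274359. Expand this rational in ℤ_19: compute digits iteratively via d_i = x_i mod 19, x_{i+1} = (x_i − d_i)/19. The first 5 digits are (1, 0, 0, 2, 2).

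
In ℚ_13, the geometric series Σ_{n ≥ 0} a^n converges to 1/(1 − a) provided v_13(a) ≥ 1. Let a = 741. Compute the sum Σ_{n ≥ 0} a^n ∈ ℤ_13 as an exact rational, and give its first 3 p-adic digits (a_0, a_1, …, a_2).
Σ a^n = 1/(1 − a) = -1/740;  first 3 digits = (1, 5, 3)

v_13(a) = 1 ≥ 1, so the series converges in ℤ_13 to 1/(1 − a) = 1/(1 − 741) = -1/740. Expand this rational in ℤ_13: compute digits iteratively via d_i = x_i mod 13, x_{i+1} = (x_i − d_i)/13. The first 3 digits are (1, 5, 3).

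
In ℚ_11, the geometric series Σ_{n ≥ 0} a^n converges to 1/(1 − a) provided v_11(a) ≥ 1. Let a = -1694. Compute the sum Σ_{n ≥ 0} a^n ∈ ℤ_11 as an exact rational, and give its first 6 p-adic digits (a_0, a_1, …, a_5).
Σ a^n = 1/(1 − a) = 1/1695;  first 6 digits = (1, 0, 8, 9, 8, 6)

v_11(a) = 2 ≥ 1, so the series converges in ℤ_11 to 1/(1 − a) = 1/(1 − (-1694)) = 1/1695. Expand this rational in ℤ_11: compute digits iteratively via d_i = x_i mod 11, x_{i+1} = (x_i − d_i)/11. The first 6 digits are (1, 0, 8, 9, 8, 6).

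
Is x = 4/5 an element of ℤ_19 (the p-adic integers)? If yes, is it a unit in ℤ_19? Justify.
x ∈ ℤ_19^× (unit); v_19(x) = 0

ℤ_19 = {x ∈ ℚ_19 : v_19(x) ≥ 0} and ℤ_19^× = {x ∈ ℤ_19 : v_19(x) = 0}. Here v_19(4/5) = v_19(num) − v_19(den) = 0; compare against these criteria.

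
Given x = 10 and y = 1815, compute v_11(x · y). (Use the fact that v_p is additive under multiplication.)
v_11(18150) = 2

v_p(x) = 0 (factor: 10 = 11^0 · 10); v_p(y) = 2 (factor: 1815 = 11^2 · 15). Additivity: v_p(xy) = v_p(x) + v_p(y) = 0 + 2 = 2. (Direct check: xy = 18150 = 11^2 · (150).)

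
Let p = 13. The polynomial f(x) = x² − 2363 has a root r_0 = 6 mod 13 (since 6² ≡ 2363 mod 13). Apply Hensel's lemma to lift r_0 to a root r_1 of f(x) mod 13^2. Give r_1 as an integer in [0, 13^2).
r_1 = 45 (mod 169)

Hensel's recurrence: r_{i+1} = r_i − f(r_i)·(f′(r_i))^{-1} mod 13^{i+2}, with f′(x) = 2x. Iterate:
  r_0 = 6 (mod 13)
  r_1 = 45 (mod 169)
Final: r_1 = 45, and one checks f(r_1) ≡ 0 mod 13^2.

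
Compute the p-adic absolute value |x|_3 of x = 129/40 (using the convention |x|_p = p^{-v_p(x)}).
|129/40|_3 = 1/3

Step 1 — compute v_3(x) by factoring powers of 3 out of the numerator and denominator: v_3(129/40) = 1. Step 2 — apply |x|_p = p^{-v_p(x)} = 3^{-1} = 1/3.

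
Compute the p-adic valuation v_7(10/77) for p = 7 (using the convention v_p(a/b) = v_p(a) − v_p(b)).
v_7(10/77) = -1

Factor powers of 7 from the numerator and denominator of the reduced fraction: 10 = 7^0 · 10 and 77 = 7^1 · 11. Apply v_p(a/b) = v_p(a) − v_p(b): v_7(10/77) = 0 − 1 = -1.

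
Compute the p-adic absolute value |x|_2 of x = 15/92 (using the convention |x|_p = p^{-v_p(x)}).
|15/92|_2 = 4

Step 1 — compute v_2(x) by factoring powers of 2 out of the numerator and denominator: v_2(15/92) = -2. Step 2 — apply |x|_p = p^{-v_p(x)} = 2^{2} = 4.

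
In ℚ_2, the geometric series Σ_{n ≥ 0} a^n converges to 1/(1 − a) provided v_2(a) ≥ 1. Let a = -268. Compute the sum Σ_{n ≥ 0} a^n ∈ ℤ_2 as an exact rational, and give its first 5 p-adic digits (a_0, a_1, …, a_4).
Σ a^n = 1/(1 − a) = 1/269;  first 5 digits = (1, 0, 1, 0, 0)

v_2(a) = 2 ≥ 1, so the series converges in ℤ_2 to 1/(1 − a) = 1/(1 − (-268)) = 1/269. Expand this rational in ℤ_2: compute digits iteratively via d_i = x_i mod 2, x_{i+1} = (x_i − d_i)/2. The first 5 digits are (1, 0, 1, 0, 0).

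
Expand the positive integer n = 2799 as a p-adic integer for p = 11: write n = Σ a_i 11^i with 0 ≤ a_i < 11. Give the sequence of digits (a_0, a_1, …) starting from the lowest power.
(a_0, a_1, …) = (5, 1, 1, 2)

Repeated division by 11 gives the digits low-to-high: 2799 = 5 + 1·11^1 + 1·11^2 + 2·11^3. Digit sequence: (5, 1, 1, 2).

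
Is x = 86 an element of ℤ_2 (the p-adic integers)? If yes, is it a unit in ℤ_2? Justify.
x ∈ ℤ_2 but not a unit; v_2(x) = 1 > 0

ℤ_2 = {x ∈ ℚ_2 : v_2(x) ≥ 0} and ℤ_2^× = {x ∈ ℤ_2 : v_2(x) = 0}. Here v_2(86) = v_2(num) − v_2(den) = 1; compare against these criteria.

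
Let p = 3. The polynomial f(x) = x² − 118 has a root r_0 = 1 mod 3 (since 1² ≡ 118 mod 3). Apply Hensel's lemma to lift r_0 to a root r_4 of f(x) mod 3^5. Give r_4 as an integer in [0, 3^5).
r_4 = 19 (mod 243)

Hensel's recurrence: r_{i+1} = r_i − f(r_i)·(f′(r_i))^{-1} mod 3^{i+2}, with f′(x) = 2x. Iterate:
  r_0 = 1 (mod 3)
  r_1 = 1 (mod 9)
  r_2 = 19 (mod 27)
  r_3 = 19 (mod 81)
  r_4 = 19 (mod 243)
Final: r_4 = 19, and one checks f(r_4) ≡ 0 mod 3^5.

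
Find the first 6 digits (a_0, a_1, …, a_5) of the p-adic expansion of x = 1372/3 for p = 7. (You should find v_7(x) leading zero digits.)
(a_0, …, a_5) = (0, 0, 0, 6, 4, 4)

v_7(1372/3) = 3, so a_0 = ... = a_2 = 0. Factor out: x = 7^3 · u with u = 4/3 a unit in ℤ_7. Expand u iteratively via a_{v+i} = u_i mod 7, u_{i+1} = (u_i − a_{v+i})/7:
  u_0 = 4/3;  a_3 = 6;  u_1 = (u_0 − 6)/7 = -2/3
  u_1 = -2/3;  a_4 = 4;  u_2 = (u_1 − 4)/7 = -2/3
  u_2 = -2/3;  a_5 = 4;  u_3 = (u_2 − 4)/7 = -2/3
Digits: (0, 0, 0, 6, 4, 4).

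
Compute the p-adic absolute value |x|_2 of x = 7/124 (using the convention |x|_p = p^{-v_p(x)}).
|7/124|_2 = 4

Step 1 — compute v_2(x) by factoring powers of 2 out of the numerator and denominator: v_2(7/124) = -2. Step 2 — apply |x|_p = p^{-v_p(x)} = 2^{2} = 4.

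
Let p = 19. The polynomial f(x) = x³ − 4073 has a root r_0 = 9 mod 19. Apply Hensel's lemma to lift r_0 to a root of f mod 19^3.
r_2 = 978 (mod 6859)

Hensel: r_{i+1} = r_i − f(r_i)/f′(r_i) mod 19^{i+2}, where f′(x) = 3x². Iterate:
  r_0 = 9 (mod 19)
  r_1 = 256 (mod 361)
  r_2 = 978 (mod 6859)
Final: r = 978 with f(r) ≡ 0 mod 19^3.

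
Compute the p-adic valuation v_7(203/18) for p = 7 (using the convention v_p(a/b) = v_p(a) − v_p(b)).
v_7(203/18) = 1

Factor powers of 7 from the numerator and denominator of the reduced fraction: 203 = 7^1 · 29 and 18 = 7^0 · 18. Apply v_p(a/b) = v_p(a) − v_p(b): v_7(203/18) = 1 − 0 = 1.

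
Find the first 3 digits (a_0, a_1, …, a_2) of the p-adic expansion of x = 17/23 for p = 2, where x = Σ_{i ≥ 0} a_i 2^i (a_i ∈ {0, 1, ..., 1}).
(a_0, …, a_2) = (1, 1, 1)

v_2(17/23) = 0 (numerator and denominator both coprime to 2), so x ∈ ℤ_2^×. Compute digits iteratively via a_i = x_i mod 2, x_{i+1} = (x_i − a_i)/2, with x_0 = x:
  x_0 = 17/23;  a_0 = 1;  x_1 = (x_0 − 1)/2 = -3/23
  x_1 = -3/23;  a_1 = 1;  x_2 = (x_1 − 1)/2 = -13/23
  x_2 = -13/23;  a_2 = 1;  x_3 = (x_2 − 1)/2 = -18/23
Digits: (1, 1, 1).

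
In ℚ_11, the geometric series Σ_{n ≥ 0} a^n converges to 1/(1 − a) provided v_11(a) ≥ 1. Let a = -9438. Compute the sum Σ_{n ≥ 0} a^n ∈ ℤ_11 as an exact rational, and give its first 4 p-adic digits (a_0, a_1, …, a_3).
Σ a^n = 1/(1 − a) = 1/9439;  first 4 digits = (1, 0, 10, 3)

v_11(a) = 2 ≥ 1, so the series converges in ℤ_11 to 1/(1 − a) = 1/(1 − (-9438)) = 1/9439. Expand this rational in ℤ_11: compute digits iteratively via d_i = x_i mod 11, x_{i+1} = (x_i − d_i)/11. The first 4 digits are (1, 0, 10, 3).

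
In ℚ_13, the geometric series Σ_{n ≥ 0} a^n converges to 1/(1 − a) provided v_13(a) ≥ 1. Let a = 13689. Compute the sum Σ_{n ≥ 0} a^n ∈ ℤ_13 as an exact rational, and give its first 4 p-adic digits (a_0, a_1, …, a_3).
Σ a^n = 1/(1 − a) = -1/13688;  first 4 digits = (1, 0, 3, 6)

v_13(a) = 2 ≥ 1, so the series converges in ℤ_13 to 1/(1 − a) = 1/(1 − 13689) = -1/13688. Expand this rational in ℤ_13: compute digits iteratively via d_i = x_i mod 13, x_{i+1} = (x_i − d_i)/13. The first 4 digits are (1, 0, 3, 6).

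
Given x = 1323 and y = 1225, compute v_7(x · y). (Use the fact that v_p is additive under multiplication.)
v_7(1620675) = 4

v_p(x) = 2 (factor: 1323 = 7^2 · 27); v_p(y) = 2 (factor: 1225 = 7^2 · 25). Additivity: v_p(xy) = v_p(x) + v_p(y) = 2 + 2 = 4. (Direct check: xy = 1620675 = 7^4 · (675).)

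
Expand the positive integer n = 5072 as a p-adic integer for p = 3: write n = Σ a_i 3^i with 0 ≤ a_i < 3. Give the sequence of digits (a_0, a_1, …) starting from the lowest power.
(a_0, a_1, …) = (2, 1, 2, 1, 2, 2, 0, 2)

Repeated division by 3 gives the digits low-to-high: 5072 = 2 + 1·3^1 + 2·3^2 + 1·3^3 + 2·3^4 + 2·3^5 + 2·3^7. Digit sequence: (2, 1, 2, 1, 2, 2, 0, 2).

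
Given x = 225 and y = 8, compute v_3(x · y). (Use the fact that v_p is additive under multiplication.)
v_3(1800) = 2

v_p(x) = 2 (factor: 225 = 3^2 · 25); v_p(y) = 0 (factor: 8 = 3^0 · 8). Additivity: v_p(xy) = v_p(x) + v_p(y) = 2 + 0 = 2. (Direct check: xy = 1800 = 3^2 · (200).)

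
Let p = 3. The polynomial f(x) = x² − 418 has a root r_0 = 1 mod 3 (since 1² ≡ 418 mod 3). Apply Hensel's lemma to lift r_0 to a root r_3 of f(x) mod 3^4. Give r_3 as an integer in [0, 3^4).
r_3 = 16 (mod 81)

Hensel's recurrence: r_{i+1} = r_i − f(r_i)·(f′(r_i))^{-1} mod 3^{i+2}, with f′(x) = 2x. Iterate:
  r_0 = 1 (mod 3)
  r_1 = 7 (mod 9)
  r_2 = 16 (mod 27)
  r_3 = 16 (mod 81)
Final: r_3 = 16, and one checks f(r_3) ≡ 0 mod 3^4.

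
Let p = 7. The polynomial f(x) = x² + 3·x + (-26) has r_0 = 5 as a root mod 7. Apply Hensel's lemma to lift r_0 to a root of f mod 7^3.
r_2 = 68 (mod 343)

Hensel: r_{i+1} = r_i − f(r_i)·(f′(r_i))^{-1} mod 7^{i+2}, f′(x) = 2x + 3. Iterate:
  r_0 = 5 (mod 7)
  r_1 = 19 (mod 49)
  r_2 = 68 (mod 343)
Final: r = 68 satisfies f(r) ≡ 0 mod 7^3.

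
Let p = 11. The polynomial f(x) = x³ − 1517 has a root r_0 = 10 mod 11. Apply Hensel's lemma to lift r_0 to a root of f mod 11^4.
r_3 = 989 (mod 14641)

Hensel: r_{i+1} = r_i − f(r_i)/f′(r_i) mod 11^{i+2}, where f′(x) = 3x². Iterate:
  r_0 = 10 (mod 11)
  r_1 = 21 (mod 121)
  r_2 = 989 (mod 1331)
  r_3 = 989 (mod 14641)
Final: r = 989 with f(r) ≡ 0 mod 11^4.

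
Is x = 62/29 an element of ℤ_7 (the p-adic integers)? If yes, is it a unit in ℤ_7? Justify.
x ∈ ℤ_7^× (unit); v_7(x) = 0

ℤ_7 = {x ∈ ℚ_7 : v_7(x) ≥ 0} and ℤ_7^× = {x ∈ ℤ_7 : v_7(x) = 0}. Here v_7(62/29) = v_7(num) − v_7(den) = 0; compare against these criteria.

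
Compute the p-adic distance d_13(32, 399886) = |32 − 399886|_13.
d_13(32, 399886) = 1/28561

Step 1 — x − y = 32 − 399886 = -399854. Step 2 — v_13(-399854) = 4 (factor: -399854 = −(13^4 · 14); the sign does not affect v_p). Step 3 — |x − y|_13 = 13^{-4} = 1/28561.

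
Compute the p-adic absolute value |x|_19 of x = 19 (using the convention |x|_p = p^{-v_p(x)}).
|19|_19 = 1/19

Step 1 — compute v_19(x) by factoring powers of 19 out of the numerator and denominator: v_19(19) = 1. Step 2 — apply |x|_p = p^{-v_p(x)} = 19^{-1} = 1/19.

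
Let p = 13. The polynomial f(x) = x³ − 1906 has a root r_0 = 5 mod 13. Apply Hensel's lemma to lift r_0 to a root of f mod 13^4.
r_3 = 11523 (mod 28561)

Hensel: r_{i+1} = r_i − f(r_i)/f′(r_i) mod 13^{i+2}, where f′(x) = 3x². Iterate:
  r_0 = 5 (mod 13)
  r_1 = 31 (mod 169)
  r_2 = 538 (mod 2197)
  r_3 = 11523 (mod 28561)
Final: r = 11523 with f(r) ≡ 0 mod 13^4.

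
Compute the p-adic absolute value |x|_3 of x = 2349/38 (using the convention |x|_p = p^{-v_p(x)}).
|2349/38|_3 = 1/81

Step 1 — compute v_3(x) by factoring powers of 3 out of the numerator and denominator: v_3(2349/38) = 4. Step 2 — apply |x|_p = p^{-v_p(x)} = 3^{-4} = 1/81.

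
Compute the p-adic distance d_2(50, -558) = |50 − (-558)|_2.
d_2(50, -558) = 1/32

Step 1 — x − y = 50 − (-558) = 608. Step 2 — v_2(608) = 5 (factor: 608 = (2^5 · 19); the sign does not affect v_p). Step 3 — |x − y|_2 = 2^{-5} = 1/32.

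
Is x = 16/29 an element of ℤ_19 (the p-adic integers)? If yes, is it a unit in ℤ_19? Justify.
x ∈ ℤ_19^× (unit); v_19(x) = 0

ℤ_19 = {x ∈ ℚ_19 : v_19(x) ≥ 0} and ℤ_19^× = {x ∈ ℤ_19 : v_19(x) = 0}. Here v_19(16/29) = v_19(num) − v_19(den) = 0; compare against these criteria.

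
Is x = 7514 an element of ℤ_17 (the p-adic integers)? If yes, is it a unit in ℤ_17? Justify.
x ∈ ℤ_17 but not a unit; v_17(x) = 2 > 0

ℤ_17 = {x ∈ ℚ_17 : v_17(x) ≥ 0} and ℤ_17^× = {x ∈ ℤ_17 : v_17(x) = 0}. Here v_17(7514) = v_17(num) − v_17(den) = 2; compare against these criteria.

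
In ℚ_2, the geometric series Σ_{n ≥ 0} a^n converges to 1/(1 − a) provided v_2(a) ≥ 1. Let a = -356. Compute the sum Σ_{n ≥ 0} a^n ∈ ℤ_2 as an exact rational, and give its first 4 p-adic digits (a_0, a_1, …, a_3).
Σ a^n = 1/(1 − a) = 1/357;  first 4 digits = (1, 0, 1, 1)

v_2(a) = 2 ≥ 1, so the series converges in ℤ_2 to 1/(1 − a) = 1/(1 − (-356)) = 1/357. Expand this rational in ℤ_2: compute digits iteratively via d_i = x_i mod 2, x_{i+1} = (x_i − d_i)/2. The first 4 digits are (1, 0, 1, 1).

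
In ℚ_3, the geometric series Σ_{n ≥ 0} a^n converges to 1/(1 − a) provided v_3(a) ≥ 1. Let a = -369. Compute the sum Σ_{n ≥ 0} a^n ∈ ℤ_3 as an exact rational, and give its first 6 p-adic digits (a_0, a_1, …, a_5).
Σ a^n = 1/(1 − a) = 1/370;  first 6 digits = (1, 0, 1, 1, 2, 0)

v_3(a) = 2 ≥ 1, so the series converges in ℤ_3 to 1/(1 − a) = 1/(1 − (-369)) = 1/370. Expand this rational in ℤ_3: compute digits iteratively via d_i = x_i mod 3, x_{i+1} = (x_i − d_i)/3. The first 6 digits are (1, 0, 1, 1, 2, 0).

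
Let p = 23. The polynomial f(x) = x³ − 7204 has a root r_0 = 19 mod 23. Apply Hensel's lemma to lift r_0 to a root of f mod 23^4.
r_3 = 70284 (mod 279841)

Hensel: r_{i+1} = r_i − f(r_i)/f′(r_i) mod 23^{i+2}, where f′(x) = 3x². Iterate:
  r_0 = 19 (mod 23)
  r_1 = 456 (mod 529)
  r_2 = 9449 (mod 12167)
  r_3 = 70284 (mod 279841)
Final: r = 70284 with f(r) ≡ 0 mod 23^4.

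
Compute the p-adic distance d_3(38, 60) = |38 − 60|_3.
d_3(38, 60) = 1

Step 1 — x − y = 38 − 60 = -22. Step 2 — v_3(-22) = 0 (factor: -22 = −(3^0 · 22); the sign does not affect v_p). Step 3 — |x − y|_3 = 3^{0} = 1.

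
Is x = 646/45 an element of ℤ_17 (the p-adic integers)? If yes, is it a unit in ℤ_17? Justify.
x ∈ ℤ_17 but not a unit; v_17(x) = 1 > 0

ℤ_17 = {x ∈ ℚ_17 : v_17(x) ≥ 0} and ℤ_17^× = {x ∈ ℤ_17 : v_17(x) = 0}. Here v_17(646/45) = v_17(num) − v_17(den) = 1; compare against these criteria.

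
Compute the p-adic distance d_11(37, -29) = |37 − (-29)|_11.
d_11(37, -29) = 1/11

Step 1 — x − y = 37 − (-29) = 66. Step 2 — v_11(66) = 1 (factor: 66 = (11^1 · 6); the sign does not affect v_p). Step 3 — |x − y|_11 = 11^{-1} = 1/11.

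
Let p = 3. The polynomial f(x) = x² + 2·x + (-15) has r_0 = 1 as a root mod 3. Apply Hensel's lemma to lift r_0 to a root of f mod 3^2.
r_1 = 4 (mod 9)

Hensel: r_{i+1} = r_i − f(r_i)·(f′(r_i))^{-1} mod 3^{i+2}, f′(x) = 2x + 2. Iterate:
  r_0 = 1 (mod 3)
  r_1 = 4 (mod 9)
Final: r = 4 satisfies f(r) ≡ 0 mod 3^2.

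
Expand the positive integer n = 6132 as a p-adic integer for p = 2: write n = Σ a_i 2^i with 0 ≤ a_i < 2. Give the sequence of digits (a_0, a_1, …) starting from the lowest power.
(a_0, a_1, …) = (0, 0, 1, 0, 1, 1, 1, 1, 1, 1, 1, 0, 1)

Repeated division by 2 gives the digits low-to-high: 6132 = 1·2^2 + 1·2^4 + 1·2^5 + 1·2^6 + 1·2^7 + 1·2^8 + 1·2^9 + 1·2^10 + 1·2^12. Digit sequence: (0, 0, 1, 0, 1, 1, 1, 1, 1, 1, 1, 0, 1).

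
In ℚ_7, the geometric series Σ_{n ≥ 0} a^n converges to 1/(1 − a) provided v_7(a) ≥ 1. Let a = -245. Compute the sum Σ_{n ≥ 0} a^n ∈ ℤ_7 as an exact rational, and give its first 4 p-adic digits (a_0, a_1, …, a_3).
Σ a^n = 1/(1 − a) = 1/246;  first 4 digits = (1, 0, 2, 6)

v_7(a) = 2 ≥ 1, so the series converges in ℤ_7 to 1/(1 − a) = 1/(1 − (-245)) = 1/246. Expand this rational in ℤ_7: compute digits iteratively via d_i = x_i mod 7, x_{i+1} = (x_i − d_i)/7. The first 4 digits are (1, 0, 2, 6).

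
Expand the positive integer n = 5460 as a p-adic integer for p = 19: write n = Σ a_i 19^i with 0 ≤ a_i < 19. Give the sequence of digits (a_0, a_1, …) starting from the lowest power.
(a_0, a_1, …) = (7, 2, 15)

Repeated division by 19 gives the digits low-to-high: 5460 = 7 + 2·19^1 + 15·19^2. Digit sequence: (7, 2, 15).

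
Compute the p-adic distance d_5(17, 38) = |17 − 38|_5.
d_5(17, 38) = 1

Step 1 — x − y = 17 − 38 = -21. Step 2 — v_5(-21) = 0 (factor: -21 = −(5^0 · 21); the sign does not affect v_p). Step 3 — |x − y|_5 = 5^{0} = 1.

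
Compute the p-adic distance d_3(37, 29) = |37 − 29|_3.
d_3(37, 29) = 1

Step 1 — x − y = 37 − 29 = 8. Step 2 — v_3(8) = 0 (factor: 8 = (3^0 · 8); the sign does not affect v_p). Step 3 — |x − y|_3 = 3^{0} = 1.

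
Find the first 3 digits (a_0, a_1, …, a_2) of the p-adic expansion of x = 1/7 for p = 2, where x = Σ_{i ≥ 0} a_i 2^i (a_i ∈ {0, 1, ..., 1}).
(a_0, …, a_2) = (1, 1, 1)

v_2(1/7) = 0 (numerator and denominator both coprime to 2), so x ∈ ℤ_2^×. Compute digits iteratively via a_i = x_i mod 2, x_{i+1} = (x_i − a_i)/2, with x_0 = x:
  x_0 = 1/7;  a_0 = 1;  x_1 = (x_0 − 1)/2 = -3/7
  x_1 = -3/7;  a_1 = 1;  x_2 = (x_1 − 1)/2 = -5/7
  x_2 = -5/7;  a_2 = 1;  x_3 = (x_2 − 1)/2 = -6/7
Digits: (1, 1, 1).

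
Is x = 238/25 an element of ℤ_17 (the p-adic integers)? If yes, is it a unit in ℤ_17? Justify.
x ∈ ℤ_17 but not a unit; v_17(x) = 1 > 0

ℤ_17 = {x ∈ ℚ_17 : v_17(x) ≥ 0} and ℤ_17^× = {x ∈ ℤ_17 : v_17(x) = 0}. Here v_17(238/25) = v_17(num) − v_17(den) = 1; compare against these criteria.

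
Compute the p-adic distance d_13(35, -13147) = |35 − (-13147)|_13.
d_13(35, -13147) = 1/2197

Step 1 — x − y = 35 − (-13147) = 13182. Step 2 — v_13(13182) = 3 (factor: 13182 = (13^3 · 6); the sign does not affect v_p). Step 3 — |x − y|_13 = 13^{-3} = 1/2197.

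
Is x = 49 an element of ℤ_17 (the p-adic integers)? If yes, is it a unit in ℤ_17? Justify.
x ∈ ℤ_17^× (unit); v_17(x) = 0

ℤ_17 = {x ∈ ℚ_17 : v_17(x) ≥ 0} and ℤ_17^× = {x ∈ ℤ_17 : v_17(x) = 0}. Here v_17(49) = v_17(num) − v_17(den) = 0; compare against these criteria.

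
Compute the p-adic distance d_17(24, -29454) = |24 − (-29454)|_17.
d_17(24, -29454) = 1/4913

Step 1 — x − y = 24 − (-29454) = 29478. Step 2 — v_17(29478) = 3 (factor: 29478 = (17^3 · 6); the sign does not affect v_p). Step 3 — |x − y|_17 = 17^{-3} = 1/4913.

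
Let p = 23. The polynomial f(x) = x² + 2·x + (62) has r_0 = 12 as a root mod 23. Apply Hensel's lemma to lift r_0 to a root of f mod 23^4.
r_3 = 244157 (mod 279841)

Hensel: r_{i+1} = r_i − f(r_i)·(f′(r_i))^{-1} mod 23^{i+2}, f′(x) = 2x + 2. Iterate:
  r_0 = 12 (mod 23)
  r_1 = 288 (mod 529)
  r_2 = 817 (mod 12167)
  r_3 = 244157 (mod 279841)
Final: r = 244157 satisfies f(r) ≡ 0 mod 23^4.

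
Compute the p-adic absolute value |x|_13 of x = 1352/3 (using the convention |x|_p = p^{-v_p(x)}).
|1352/3|_13 = 1/169

Step 1 — compute v_13(x) by factoring powers of 13 out of the numerator and denominator: v_13(1352/3) = 2. Step 2 — apply |x|_p = p^{-v_p(x)} = 13^{-2} = 1/169.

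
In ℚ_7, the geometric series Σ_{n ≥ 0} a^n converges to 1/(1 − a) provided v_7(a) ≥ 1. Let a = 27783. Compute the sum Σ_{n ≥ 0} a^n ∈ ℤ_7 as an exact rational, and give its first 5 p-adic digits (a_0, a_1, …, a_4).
Σ a^n = 1/(1 − a) = -1/27782;  first 5 digits = (1, 0, 0, 4, 4)

v_7(a) = 3 ≥ 1, so the series converges in ℤ_7 to 1/(1 − a) = 1/(1 − 27783) = -1/27782. Expand this rational in ℤ_7: compute digits iteratively via d_i = x_i mod 7, x_{i+1} = (x_i − d_i)/7. The first 5 digits are (1, 0, 0, 4, 4).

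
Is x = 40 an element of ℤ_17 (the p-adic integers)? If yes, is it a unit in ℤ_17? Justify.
x ∈ ℤ_17^× (unit); v_17(x) = 0

ℤ_17 = {x ∈ ℚ_17 : v_17(x) ≥ 0} and ℤ_17^× = {x ∈ ℤ_17 : v_17(x) = 0}. Here v_17(40) = v_17(num) − v_17(den) = 0; compare against these criteria.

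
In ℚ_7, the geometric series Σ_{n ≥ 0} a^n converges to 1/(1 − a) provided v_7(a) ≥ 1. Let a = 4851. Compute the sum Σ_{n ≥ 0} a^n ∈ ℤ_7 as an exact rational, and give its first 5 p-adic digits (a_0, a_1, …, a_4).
Σ a^n = 1/(1 − a) = -1/4850;  first 5 digits = (1, 0, 1, 0, 3)

v_7(a) = 2 ≥ 1, so the series converges in ℤ_7 to 1/(1 − a) = 1/(1 − 4851) = -1/4850. Expand this rational in ℤ_7: compute digits iteratively via d_i = x_i mod 7, x_{i+1} = (x_i − d_i)/7. The first 5 digits are (1, 0, 1, 0, 3).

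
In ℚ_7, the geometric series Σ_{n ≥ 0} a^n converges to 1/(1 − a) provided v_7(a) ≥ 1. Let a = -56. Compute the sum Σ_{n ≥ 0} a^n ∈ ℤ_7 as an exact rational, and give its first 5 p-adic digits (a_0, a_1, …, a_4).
Σ a^n = 1/(1 − a) = 1/57;  first 5 digits = (1, 6, 6, 0, 6)

v_7(a) = 1 ≥ 1, so the series converges in ℤ_7 to 1/(1 − a) = 1/(1 − (-56)) = 1/57. Expand this rational in ℤ_7: compute digits iteratively via d_i = x_i mod 7, x_{i+1} = (x_i − d_i)/7. The first 5 digits are (1, 6, 6, 0, 6).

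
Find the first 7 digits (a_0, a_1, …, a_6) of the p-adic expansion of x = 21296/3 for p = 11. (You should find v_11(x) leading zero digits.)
(a_0, …, a_6) = (0, 0, 0, 9, 7, 3, 7)

v_11(21296/3) = 3, so a_0 = ... = a_2 = 0. Factor out: x = 11^3 · u with u = 16/3 a unit in ℤ_11. Expand u iteratively via a_{v+i} = u_i mod 11, u_{i+1} = (u_i − a_{v+i})/11:
  u_0 = 16/3;  a_3 = 9;  u_1 = (u_0 − 9)/11 = -1/3
  u_1 = -1/3;  a_4 = 7;  u_2 = (u_1 − 7)/11 = -2/3
  u_2 = -2/3;  a_5 = 3;  u_3 = (u_2 − 3)/11 = -1/3
  u_3 = -1/3;  a_6 = 7;  u_4 = (u_3 − 7)/11 = -2/3
Digits: (0, 0, 0, 9, 7, 3, 7).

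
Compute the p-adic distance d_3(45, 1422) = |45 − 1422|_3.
d_3(45, 1422) = 1/81

Step 1 — x − y = 45 − 1422 = -1377. Step 2 — v_3(-1377) = 4 (factor: -1377 = −(3^4 · 17); the sign does not affect v_p). Step 3 — |x − y|_3 = 3^{-4} = 1/81.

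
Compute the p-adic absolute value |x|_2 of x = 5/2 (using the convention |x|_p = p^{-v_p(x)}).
|5/2|_2 = 2

Step 1 — compute v_2(x) by factoring powers of 2 out of the numerator and denominator: v_2(5/2) = -1. Step 2 — apply |x|_p = p^{-v_p(x)} = 2^{1} = 2.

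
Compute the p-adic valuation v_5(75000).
v_5(75000) = 5

v_5(n) is the largest exponent k such that 5^k divides n. Factor out: 75000 = 5^5 · 24. (Sign doesn't affect v_p.) So v_5(75000) = 5.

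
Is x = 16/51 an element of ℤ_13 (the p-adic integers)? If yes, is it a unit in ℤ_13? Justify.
x ∈ ℤ_13^× (unit); v_13(x) = 0

ℤ_13 = {x ∈ ℚ_13 : v_13(x) ≥ 0} and ℤ_13^× = {x ∈ ℤ_13 : v_13(x) = 0}. Here v_13(16/51) = v_13(num) − v_13(den) = 0; compare against these criteria.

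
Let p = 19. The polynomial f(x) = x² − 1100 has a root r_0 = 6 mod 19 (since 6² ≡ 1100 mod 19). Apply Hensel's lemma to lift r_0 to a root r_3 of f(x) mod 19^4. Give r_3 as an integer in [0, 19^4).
r_3 = 71332 (mod 130321)

Hensel's recurrence: r_{i+1} = r_i − f(r_i)·(f′(r_i))^{-1} mod 19^{i+2}, with f′(x) = 2x. Iterate:
  r_0 = 6 (mod 19)
  r_1 = 215 (mod 361)
  r_2 = 2742 (mod 6859)
  r_3 = 71332 (mod 130321)
Final: r_3 = 71332, and one checks f(r_3) ≡ 0 mod 19^4.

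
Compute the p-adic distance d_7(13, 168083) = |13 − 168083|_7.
d_7(13, 168083) = 1/16807

Step 1 — x − y = 13 − 168083 = -168070. Step 2 — v_7(-168070) = 5 (factor: -168070 = −(7^5 · 10); the sign does not affect v_p). Step 3 — |x − y|_7 = 7^{-5} = 1/16807.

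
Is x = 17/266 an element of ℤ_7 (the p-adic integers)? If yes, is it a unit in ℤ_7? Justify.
x ∉ ℤ_7 (v_7(x) = -1 < 0)

ℤ_7 = {x ∈ ℚ_7 : v_7(x) ≥ 0} and ℤ_7^× = {x ∈ ℤ_7 : v_7(x) = 0}. Here v_7(17/266) = v_7(num) − v_7(den) = -1; compare against these criteria.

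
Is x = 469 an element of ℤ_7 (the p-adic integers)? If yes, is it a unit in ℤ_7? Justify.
x ∈ ℤ_7 but not a unit; v_7(x) = 1 > 0

ℤ_7 = {x ∈ ℚ_7 : v_7(x) ≥ 0} and ℤ_7^× = {x ∈ ℤ_7 : v_7(x) = 0}. Here v_7(469) = v_7(num) − v_7(den) = 1; compare against these criteria.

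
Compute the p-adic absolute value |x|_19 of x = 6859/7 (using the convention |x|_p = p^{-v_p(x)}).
|6859/7|_19 = 1/6859

Step 1 — compute v_19(x) by factoring powers of 19 out of the numerator and denominator: v_19(6859/7) = 3. Step 2 — apply |x|_p = p^{-v_p(x)} = 19^{-3} = 1/6859.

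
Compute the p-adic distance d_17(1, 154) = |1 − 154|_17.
d_17(1, 154) = 1/17

Step 1 — x − y = 1 − 154 = -153. Step 2 — v_17(-153) = 1 (factor: -153 = −(17^1 · 9); the sign does not affect v_p). Step 3 — |x − y|_17 = 17^{-1} = 1/17.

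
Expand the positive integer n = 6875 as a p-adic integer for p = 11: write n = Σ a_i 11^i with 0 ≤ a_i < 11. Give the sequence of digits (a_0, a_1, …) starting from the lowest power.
(a_0, a_1, …) = (0, 9, 1, 5)

Repeated division by 11 gives the digits low-to-high: 6875 = 9·11^1 + 1·11^2 + 5·11^3. Digit sequence: (0, 9, 1, 5).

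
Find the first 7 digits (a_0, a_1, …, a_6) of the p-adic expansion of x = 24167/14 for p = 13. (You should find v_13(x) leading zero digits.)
(a_0, …, a_6) = (0, 0, 0, 11, 2, 10, 2)

v_13(24167/14) = 3, so a_0 = ... = a_2 = 0. Factor out: x = 13^3 · u with u = 11/14 a unit in ℤ_13. Expand u iteratively via a_{v+i} = u_i mod 13, u_{i+1} = (u_i − a_{v+i})/13:
  u_0 = 11/14;  a_3 = 11;  u_1 = (u_0 − 11)/13 = -11/14
  u_1 = -11/14;  a_4 = 2;  u_2 = (u_1 − 2)/13 = -3/14
  u_2 = -3/14;  a_5 = 10;  u_3 = (u_2 − 10)/13 = -11/14
  u_3 = -11/14;  a_6 = 2;  u_4 = (u_3 − 2)/13 = -3/14
Digits: (0, 0, 0, 11, 2, 10, 2).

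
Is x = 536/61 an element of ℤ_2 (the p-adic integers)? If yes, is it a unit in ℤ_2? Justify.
x ∈ ℤ_2 but not a unit; v_2(x) = 3 > 0

ℤ_2 = {x ∈ ℚ_2 : v_2(x) ≥ 0} and ℤ_2^× = {x ∈ ℤ_2 : v_2(x) = 0}. Here v_2(536/61) = v_2(num) − v_2(den) = 3; compare against these criteria.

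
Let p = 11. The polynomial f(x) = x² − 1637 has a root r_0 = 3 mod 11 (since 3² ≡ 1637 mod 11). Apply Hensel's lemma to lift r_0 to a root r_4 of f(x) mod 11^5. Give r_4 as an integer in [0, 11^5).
r_4 = 4469 (mod 161051)

Hensel's recurrence: r_{i+1} = r_i − f(r_i)·(f′(r_i))^{-1} mod 11^{i+2}, with f′(x) = 2x. Iterate:
  r_0 = 3 (mod 11)
  r_1 = 113 (mod 121)
  r_2 = 476 (mod 1331)
  r_3 = 4469 (mod 14641)
  r_4 = 4469 (mod 161051)
Final: r_4 = 4469, and one checks f(r_4) ≡ 0 mod 11^5.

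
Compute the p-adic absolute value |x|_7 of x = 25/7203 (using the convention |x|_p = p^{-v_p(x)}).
|25/7203|_7 = 2401

Step 1 — compute v_7(x) by factoring powers of 7 out of the numerator and denominator: v_7(25/7203) = -4. Step 2 — apply |x|_p = p^{-v_p(x)} = 7^{4} = 2401.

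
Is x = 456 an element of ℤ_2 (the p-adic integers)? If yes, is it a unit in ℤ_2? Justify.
x ∈ ℤ_2 but not a unit; v_2(x) = 3 > 0

ℤ_2 = {x ∈ ℚ_2 : v_2(x) ≥ 0} and ℤ_2^× = {x ∈ ℤ_2 : v_2(x) = 0}. Here v_2(456) = v_2(num) − v_2(den) = 3; compare against these criteria.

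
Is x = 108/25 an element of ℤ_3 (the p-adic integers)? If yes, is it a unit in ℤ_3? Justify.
x ∈ ℤ_3 but not a unit; v_3(x) = 3 > 0

ℤ_3 = {x ∈ ℚ_3 : v_3(x) ≥ 0} and ℤ_3^× = {x ∈ ℤ_3 : v_3(x) = 0}. Here v_3(108/25) = v_3(num) − v_3(den) = 3; compare against these criteria.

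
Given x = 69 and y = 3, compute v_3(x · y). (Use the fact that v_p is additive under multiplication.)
v_3(207) = 2

v_p(x) = 1 (factor: 69 = 3^1 · 23); v_p(y) = 1 (factor: 3 = 3^1 · 1). Additivity: v_p(xy) = v_p(x) + v_p(y) = 1 + 1 = 2. (Direct check: xy = 207 = 3^2 · (23).)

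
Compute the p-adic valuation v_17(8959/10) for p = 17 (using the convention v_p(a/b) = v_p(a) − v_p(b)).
v_17(8959/10) = 2

Factor powers of 17 from the numerator and denominator of the reduced fraction: 8959 = 17^2 · 31 and 10 = 17^0 · 10. Apply v_p(a/b) = v_p(a) − v_p(b): v_17(8959/10) = 2 − 0 = 2.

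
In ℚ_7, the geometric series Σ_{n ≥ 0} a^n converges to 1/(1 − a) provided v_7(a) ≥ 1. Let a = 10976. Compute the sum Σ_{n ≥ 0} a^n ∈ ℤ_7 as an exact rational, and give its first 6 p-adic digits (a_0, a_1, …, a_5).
Σ a^n = 1/(1 − a) = -1/10975;  first 6 digits = (1, 0, 0, 4, 4, 0)

v_7(a) = 3 ≥ 1, so the series converges in ℤ_7 to 1/(1 − a) = 1/(1 − 10976) = -1/10975. Expand this rational in ℤ_7: compute digits iteratively via d_i = x_i mod 7, x_{i+1} = (x_i − d_i)/7. The first 6 digits are (1, 0, 0, 4, 4, 0).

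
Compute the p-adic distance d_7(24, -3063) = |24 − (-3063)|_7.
d_7(24, -3063) = 1/343

Step 1 — x − y = 24 − (-3063) = 3087. Step 2 — v_7(3087) = 3 (factor: 3087 = (7^3 · 9); the sign does not affect v_p). Step 3 — |x − y|_7 = 7^{-3} = 1/343.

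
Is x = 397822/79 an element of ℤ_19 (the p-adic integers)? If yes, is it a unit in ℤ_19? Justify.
x ∈ ℤ_19 but not a unit; v_19(x) = 3 > 0

ℤ_19 = {x ∈ ℚ_19 : v_19(x) ≥ 0} and ℤ_19^× = {x ∈ ℤ_19 : v_19(x) = 0}. Here v_19(397822/79) = v_19(num) − v_19(den) = 3; compare against these criteria.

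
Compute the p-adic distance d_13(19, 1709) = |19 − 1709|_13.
d_13(19, 1709) = 1/169

Step 1 — x − y = 19 − 1709 = -1690. Step 2 — v_13(-1690) = 2 (factor: -1690 = −(13^2 · 10); the sign does not affect v_p). Step 3 — |x − y|_13 = 13^{-2} = 1/169.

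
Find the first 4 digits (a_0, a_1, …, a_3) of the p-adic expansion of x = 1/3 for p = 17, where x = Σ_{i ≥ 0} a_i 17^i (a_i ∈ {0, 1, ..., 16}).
(a_0, …, a_3) = (6, 11, 5, 11)

v_17(1/3) = 0 (numerator and denominator both coprime to 17), so x ∈ ℤ_17^×. Compute digits iteratively via a_i = x_i mod 17, x_{i+1} = (x_i − a_i)/17, with x_0 = x:
  x_0 = 1/3;  a_0 = 6;  x_1 = (x_0 − 6)/17 = -1/3
  x_1 = -1/3;  a_1 = 11;  x_2 = (x_1 − 11)/17 = -2/3
  x_2 = -2/3;  a_2 = 5;  x_3 = (x_2 − 5)/17 = -1/3
  x_3 = -1/3;  a_3 = 11;  x_4 = (x_3 − 11)/17 = -2/3
Digits: (6, 11, 5, 11).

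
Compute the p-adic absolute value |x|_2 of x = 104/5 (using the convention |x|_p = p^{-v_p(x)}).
|104/5|_2 = 1/8

Step 1 — compute v_2(x) by factoring powers of 2 out of the numerator and denominator: v_2(104/5) = 3. Step 2 — apply |x|_p = p^{-v_p(x)} = 2^{-3} = 1/8.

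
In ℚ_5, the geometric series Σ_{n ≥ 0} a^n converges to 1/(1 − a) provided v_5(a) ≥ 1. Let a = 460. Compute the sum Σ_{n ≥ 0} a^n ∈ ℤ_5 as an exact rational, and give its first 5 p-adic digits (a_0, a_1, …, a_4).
Σ a^n = 1/(1 − a) = -1/459;  first 5 digits = (1, 2, 2, 4, 2)

v_5(a) = 1 ≥ 1, so the series converges in ℤ_5 to 1/(1 − a) = 1/(1 − 460) = -1/459. Expand this rational in ℤ_5: compute digits iteratively via d_i = x_i mod 5, x_{i+1} = (x_i − d_i)/5. The first 5 digits are (1, 2, 2, 4, 2).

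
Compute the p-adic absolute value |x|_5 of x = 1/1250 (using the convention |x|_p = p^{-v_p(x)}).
|1/1250|_5 = 625

Step 1 — compute v_5(x) by factoring powers of 5 out of the numerator and denominator: v_5(1/1250) = -4. Step 2 — apply |x|_p = p^{-v_p(x)} = 5^{4} = 625.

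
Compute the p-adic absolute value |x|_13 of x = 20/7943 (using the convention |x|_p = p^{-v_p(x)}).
|20/7943|_13 = 169

Step 1 — compute v_13(x) by factoring powers of 13 out of the numerator and denominator: v_13(20/7943) = -2. Step 2 — apply |x|_p = p^{-v_p(x)} = 13^{2} = 169.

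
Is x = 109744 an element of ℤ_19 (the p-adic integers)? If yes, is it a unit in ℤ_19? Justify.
x ∈ ℤ_19 but not a unit; v_19(x) = 3 > 0

ℤ_19 = {x ∈ ℚ_19 : v_19(x) ≥ 0} and ℤ_19^× = {x ∈ ℤ_19 : v_19(x) = 0}. Here v_19(109744) = v_19(num) − v_19(den) = 3; compare against these criteria.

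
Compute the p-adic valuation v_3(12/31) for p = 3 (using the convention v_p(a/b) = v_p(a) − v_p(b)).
v_3(12/31) = 1

Factor powers of 3 from the numerator and denominator of the reduced fraction: 12 = 3^1 · 4 and 31 = 3^0 · 31. Apply v_p(a/b) = v_p(a) − v_p(b): v_3(12/31) = 1 − 0 = 1.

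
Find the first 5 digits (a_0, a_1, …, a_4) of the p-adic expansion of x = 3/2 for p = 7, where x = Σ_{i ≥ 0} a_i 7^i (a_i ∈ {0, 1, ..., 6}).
(a_0, …, a_4) = (5, 3, 3, 3, 3)

v_7(3/2) = 0 (numerator and denominator both coprime to 7), so x ∈ ℤ_7^×. Compute digits iteratively via a_i = x_i mod 7, x_{i+1} = (x_i − a_i)/7, with x_0 = x:
  x_0 = 3/2;  a_0 = 5;  x_1 = (x_0 − 5)/7 = -1/2
  x_1 = -1/2;  a_1 = 3;  x_2 = (x_1 − 3)/7 = -1/2
  x_2 = -1/2;  a_2 = 3;  x_3 = (x_2 − 3)/7 = -1/2
  x_3 = -1/2;  a_3 = 3;  x_4 = (x_3 − 3)/7 = -1/2
  x_4 = -1/2;  a_4 = 3;  x_5 = (x_4 − 3)/7 = -1/2
Digits: (5, 3, 3, 3, 3).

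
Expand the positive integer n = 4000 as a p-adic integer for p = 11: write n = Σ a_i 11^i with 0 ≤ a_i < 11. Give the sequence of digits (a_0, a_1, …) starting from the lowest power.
(a_0, a_1, …) = (7, 0, 0, 3)

Repeated division by 11 gives the digits low-to-high: 4000 = 7 + 3·11^3. Digit sequence: (7, 0, 0, 3).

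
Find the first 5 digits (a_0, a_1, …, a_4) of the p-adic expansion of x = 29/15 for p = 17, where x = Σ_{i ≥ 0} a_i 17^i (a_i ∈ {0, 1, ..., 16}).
(a_0, …, a_4) = (11, 4, 2, 1, 9)

v_17(29/15) = 0 (numerator and denominator both coprime to 17), so x ∈ ℤ_17^×. Compute digits iteratively via a_i = x_i mod 17, x_{i+1} = (x_i − a_i)/17, with x_0 = x:
  x_0 = 29/15;  a_0 = 11;  x_1 = (x_0 − 11)/17 = -8/15
  x_1 = -8/15;  a_1 = 4;  x_2 = (x_1 − 4)/17 = -4/15
  x_2 = -4/15;  a_2 = 2;  x_3 = (x_2 − 2)/17 = -2/15
  x_3 = -2/15;  a_3 = 1;  x_4 = (x_3 − 1)/17 = -1/15
  x_4 = -1/15;  a_4 = 9;  x_5 = (x_4 − 9)/17 = -8/15
Digits: (11, 4, 2, 1, 9).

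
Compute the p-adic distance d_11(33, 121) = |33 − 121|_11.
d_11(33, 121) = 1/11

Step 1 — x − y = 33 − 121 = -88. Step 2 — v_11(-88) = 1 (factor: -88 = −(11^1 · 8); the sign does not affect v_p). Step 3 — |x − y|_11 = 11^{-1} = 1/11.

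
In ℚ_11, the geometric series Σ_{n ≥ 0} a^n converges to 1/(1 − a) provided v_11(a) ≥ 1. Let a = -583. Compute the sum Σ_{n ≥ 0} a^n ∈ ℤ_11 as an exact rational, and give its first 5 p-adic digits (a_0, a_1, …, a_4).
Σ a^n = 1/(1 − a) = 1/584;  first 5 digits = (1, 2, 10, 9, 1)

v_11(a) = 1 ≥ 1, so the series converges in ℤ_11 to 1/(1 − a) = 1/(1 − (-583)) = 1/584. Expand this rational in ℤ_11: compute digits iteratively via d_i = x_i mod 11, x_{i+1} = (x_i − d_i)/11. The first 5 digits are (1, 2, 10, 9, 1).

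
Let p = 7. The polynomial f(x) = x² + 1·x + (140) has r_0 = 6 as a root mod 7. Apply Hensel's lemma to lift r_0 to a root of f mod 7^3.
r_2 = 188 (mod 343)

Hensel: r_{i+1} = r_i − f(r_i)·(f′(r_i))^{-1} mod 7^{i+2}, f′(x) = 2x + 1. Iterate:
  r_0 = 6 (mod 7)
  r_1 = 41 (mod 49)
  r_2 = 188 (mod 343)
Final: r = 188 satisfies f(r) ≡ 0 mod 7^3.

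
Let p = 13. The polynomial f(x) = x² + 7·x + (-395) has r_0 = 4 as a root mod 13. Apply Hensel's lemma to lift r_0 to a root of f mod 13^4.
r_3 = 27304 (mod 28561)

Hensel: r_{i+1} = r_i − f(r_i)·(f′(r_i))^{-1} mod 13^{i+2}, f′(x) = 2x + 7. Iterate:
  r_0 = 4 (mod 13)
  r_1 = 95 (mod 169)
  r_2 = 940 (mod 2197)
  r_3 = 27304 (mod 28561)
Final: r = 27304 satisfies f(r) ≡ 0 mod 13^4.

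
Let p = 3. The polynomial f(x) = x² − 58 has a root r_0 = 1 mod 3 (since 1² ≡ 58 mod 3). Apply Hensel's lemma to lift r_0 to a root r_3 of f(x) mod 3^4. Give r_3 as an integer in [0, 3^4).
r_3 = 25 (mod 81)

Hensel's recurrence: r_{i+1} = r_i − f(r_i)·(f′(r_i))^{-1} mod 3^{i+2}, with f′(x) = 2x. Iterate:
  r_0 = 1 (mod 3)
  r_1 = 7 (mod 9)
  r_2 = 25 (mod 27)
  r_3 = 25 (mod 81)
Final: r_3 = 25, and one checks f(r_3) ≡ 0 mod 3^4.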